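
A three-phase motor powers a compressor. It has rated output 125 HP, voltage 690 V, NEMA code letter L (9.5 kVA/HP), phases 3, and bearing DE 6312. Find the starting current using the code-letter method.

S_LR = 9.5 × 125 = 1187.5 kVA
I_LR = S_LR/(√3·V_L) = 1187500/(1.732×690) = 994 A

994 A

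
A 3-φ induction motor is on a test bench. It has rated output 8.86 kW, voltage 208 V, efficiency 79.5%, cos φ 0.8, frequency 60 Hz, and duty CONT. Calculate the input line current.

P_out = 8.86 kW = 8860 W
P_in = P_out / η = 8860 / 0.795 = 11145 W
I_L = P_in / (√3·V_L·cosφ) = 11145 / (1.732 × 208 × 0.8) = 38.7 A

38.7 A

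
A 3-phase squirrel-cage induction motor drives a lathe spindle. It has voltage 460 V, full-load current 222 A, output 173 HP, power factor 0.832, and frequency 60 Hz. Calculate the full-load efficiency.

P_out = 173 × 746 = 129058 W
P_in = √3·V_L·I_L·cosφ = 1.732 × 460 × 222 × 0.832 = 147157 W
η = P_out / P_in = 129058 / 147157 = 0.877 = 87.7%

87.7 %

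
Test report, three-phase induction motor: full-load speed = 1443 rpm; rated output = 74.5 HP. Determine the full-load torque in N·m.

368 N·m

P_out = 74.5 × 746 = 55577 W
ω = 2π × 1443/60 = 151.1 rad/s
τ = P_out/ω = 55577/151.1 = 368 N·m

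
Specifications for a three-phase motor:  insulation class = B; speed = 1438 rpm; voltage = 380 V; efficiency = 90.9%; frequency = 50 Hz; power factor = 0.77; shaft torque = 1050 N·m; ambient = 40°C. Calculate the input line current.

343 A

ω = 2π×1438/60 = 150.6 rad/s; P_out = τω = 1050 × 150.6 = 158130 W
P_in = P_out / η = 158130 / 0.909 = 173960 W
I_L = P_in / (√3·V_L·cosφ) = 173960 / (1.732 × 380 × 0.77) = 343 A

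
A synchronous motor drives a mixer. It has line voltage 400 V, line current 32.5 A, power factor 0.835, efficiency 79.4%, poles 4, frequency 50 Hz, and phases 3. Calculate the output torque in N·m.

95 N·m

P_in = √3·V·I·cosφ = 1.732 × 400 × 32.5 × 0.835 = 18801 W
P_out = η·P_in = 0.794 × 18801 = 14928 W
n = n_s = 120×50/4 = 1500 rpm (synchronous)
ω = 2π×1500/60 = 157.1 rad/s
τ = P_out/ω = 14928/157.1 = 95 N·m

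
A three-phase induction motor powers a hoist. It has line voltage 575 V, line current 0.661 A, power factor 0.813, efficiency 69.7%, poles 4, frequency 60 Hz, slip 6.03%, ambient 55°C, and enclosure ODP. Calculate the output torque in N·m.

P_in = √3·V·I·cosφ = 1.732 × 575 × 0.661 × 0.813 = 535 W
P_out = η·P_in = 0.697 × 535 = 373 W
n_s = 120×60/4 = 1800 rpm; n = 1800×(1−0.0603) = 1691 rpm
ω = 2π×1691/60 = 177.1 rad/s
τ = P_out/ω = 373/177.1 = 2.11 N·m

2.11 N·m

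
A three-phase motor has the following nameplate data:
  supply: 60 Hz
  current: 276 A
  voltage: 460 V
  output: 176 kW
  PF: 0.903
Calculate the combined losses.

22.6 kW

P_in = √3·V·I·cosφ = 1.732×460×276×0.903 = 198565 W
P_out = 176000 W
Losses = P_in − P_out = 198565 − 176000 = 22565 W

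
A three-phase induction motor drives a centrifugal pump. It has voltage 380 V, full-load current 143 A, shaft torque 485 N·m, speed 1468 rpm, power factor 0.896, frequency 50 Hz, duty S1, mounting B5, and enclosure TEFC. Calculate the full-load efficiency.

ω = 2π × 1468/60 = 153.7 rad/s; P_out = τω = 485 × 153.7 = 74545 W
P_in = √3·V_L·I_L·cosφ = 1.732 × 380 × 143 × 0.896 = 84329 W
η = P_out / P_in = 74545 / 84329 = 0.884 = 88.4%

88.4 %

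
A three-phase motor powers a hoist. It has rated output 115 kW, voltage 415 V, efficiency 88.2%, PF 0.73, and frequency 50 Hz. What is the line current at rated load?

P_out = 115 kW = 115000 W
P_in = P_out / η = 115000 / 0.882 = 130385 W
I_L = P_in / (√3·V_L·cosφ) = 130385 / (1.732 × 415 × 0.73) = 248 A

248 A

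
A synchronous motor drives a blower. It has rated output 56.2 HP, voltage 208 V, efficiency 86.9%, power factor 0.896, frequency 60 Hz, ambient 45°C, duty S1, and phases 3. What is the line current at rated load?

149 A

P_out = 56.2 × 746 = 41925 W
P_in = P_out / η = 41925 / 0.869 = 48245 W
I_L = P_in / (√3·V_L·cosφ) = 48245 / (1.732 × 208 × 0.896) = 149 A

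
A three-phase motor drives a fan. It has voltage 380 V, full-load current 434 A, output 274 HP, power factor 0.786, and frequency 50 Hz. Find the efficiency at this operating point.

P_out = 274 × 746 = 204404 W
P_in = √3·V_L·I_L·cosφ = 1.732 × 380 × 434 × 0.786 = 224514 W
η = P_out / P_in = 204404 / 224514 = 0.910 = 91.0%

91.0 %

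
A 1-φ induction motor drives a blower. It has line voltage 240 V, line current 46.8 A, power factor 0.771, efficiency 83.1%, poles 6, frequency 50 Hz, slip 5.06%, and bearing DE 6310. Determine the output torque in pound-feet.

P_in = V·I·cosφ = 240 × 46.8 × 0.771 = 8660 W
P_out = η·P_in = 0.831 × 8660 = 7196 W
n_s = 120×50/6 = 1000 rpm; n = 1000×(1−0.0506) = 949 rpm
ω = 2π×949/60 = 99.38 rad/s
τ = P_out/ω = 7196/99.38 = 72.41 N·m
In lb·ft: 72.41/1.356 = 53.4 lb·ft

53.4 lb·ft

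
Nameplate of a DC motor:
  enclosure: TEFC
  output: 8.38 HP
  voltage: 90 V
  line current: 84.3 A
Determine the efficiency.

82.4 %

P_out = 8.38 × 746 = 6251 W
P_in = V·I = 90 × 84.3 = 7587 W
η = P_out / P_in = 6251 / 7587 = 0.824 = 82.4%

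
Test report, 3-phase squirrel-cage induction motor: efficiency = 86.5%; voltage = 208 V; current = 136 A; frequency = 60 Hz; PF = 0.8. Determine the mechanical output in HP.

P_in = √3·V·I·cosφ = 1.732 × 208 × 136 × 0.8 = 39196 W
P_out = η·P_in = 0.865 × 39196 = 33905 W
= 33905/746 = 45.4 HP

45.4 HP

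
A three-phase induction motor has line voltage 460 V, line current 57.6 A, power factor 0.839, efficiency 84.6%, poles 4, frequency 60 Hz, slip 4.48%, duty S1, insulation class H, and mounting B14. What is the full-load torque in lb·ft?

P_in = √3·V·I·cosφ = 1.732 × 460 × 57.6 × 0.839 = 38503 W
P_out = η·P_in = 0.846 × 38503 = 32574 W
n_s = 120×60/4 = 1800 rpm; n = 1800×(1−0.0448) = 1719 rpm
ω = 2π×1719/60 = 180 rad/s
τ = P_out/ω = 32574/180 = 181 N·m
In lb·ft: 181/1.356 = 133 lb·ft

133 lb·ft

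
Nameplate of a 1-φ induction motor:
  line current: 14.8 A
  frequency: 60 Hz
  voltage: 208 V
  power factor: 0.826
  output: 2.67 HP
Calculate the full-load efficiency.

P_out = 2.67 × 746 = 1992 W
P_in = V·I·cosφ = 208 × 14.8 × 0.826 = 2543 W
η = P_out / P_in = 1992 / 2543 = 0.783 = 78.3%

78.3 %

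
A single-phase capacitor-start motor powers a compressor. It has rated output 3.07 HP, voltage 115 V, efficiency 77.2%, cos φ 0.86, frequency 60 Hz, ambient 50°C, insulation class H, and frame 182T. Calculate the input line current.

P_out = 3.07 × 746 = 2290 W
P_in = P_out / η = 2290 / 0.772 = 2966 W
I = P_in / (V·cosφ) = 2966 / (115 × 0.86) = 30 A

30 A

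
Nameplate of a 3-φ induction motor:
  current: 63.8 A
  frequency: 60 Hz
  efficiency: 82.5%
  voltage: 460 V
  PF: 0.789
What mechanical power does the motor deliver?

33.1 kW

P_in = √3·V·I·cosφ = 1.732 × 460 × 63.8 × 0.789 = 40105 W
P_out = η·P_in = 0.825 × 40105 = 33087 W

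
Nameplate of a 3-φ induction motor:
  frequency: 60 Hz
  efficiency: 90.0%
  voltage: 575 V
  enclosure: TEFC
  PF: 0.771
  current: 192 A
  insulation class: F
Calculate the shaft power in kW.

P_in = √3·V·I·cosφ = 1.732 × 575 × 192 × 0.771 = 147425 W
P_out = η·P_in = 0.9 × 147425 = 132683 W

133 kW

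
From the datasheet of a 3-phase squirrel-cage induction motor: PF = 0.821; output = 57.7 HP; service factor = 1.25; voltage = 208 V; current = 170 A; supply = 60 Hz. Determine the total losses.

P_in = √3·V·I·cosφ = 1.732×208×170×0.821 = 50281 W
P_out = 57.7×746 = 43044 W
Losses = P_in − P_out = 50281 − 43044 = 7237 W

7240 W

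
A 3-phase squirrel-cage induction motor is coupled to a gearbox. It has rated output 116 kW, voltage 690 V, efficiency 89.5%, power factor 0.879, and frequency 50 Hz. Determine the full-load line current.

P_out = 116 kW = 116000 W
P_in = P_out / η = 116000 / 0.895 = 129609 W
I_L = P_in / (√3·V_L·cosφ) = 129609 / (1.732 × 690 × 0.879) = 123 A

123 A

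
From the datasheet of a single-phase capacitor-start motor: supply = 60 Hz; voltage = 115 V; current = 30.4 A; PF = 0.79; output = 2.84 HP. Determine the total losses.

P_in = V·I·cosφ = 115×30.4×0.79 = 2762 W
P_out = 2.84×746 = 2119 W
Losses = P_in − P_out = 2762 − 2119 = 643 W

643 W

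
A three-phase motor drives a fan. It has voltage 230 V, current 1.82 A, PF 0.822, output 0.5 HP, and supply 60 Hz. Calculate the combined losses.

223 W

P_in = √3·V·I·cosφ = 1.732×230×1.82×0.822 = 596 W
P_out = 0.5×746 = 373 W
Losses = P_in − P_out = 596 − 373 = 223 W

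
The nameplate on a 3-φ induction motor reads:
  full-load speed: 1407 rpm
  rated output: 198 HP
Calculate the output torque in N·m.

P_out = 198 × 746 = 147708 W
ω = 2π × 1407/60 = 147.3 rad/s
τ = P_out/ω = 147708/147.3 = 1000 N·m

1000 N·m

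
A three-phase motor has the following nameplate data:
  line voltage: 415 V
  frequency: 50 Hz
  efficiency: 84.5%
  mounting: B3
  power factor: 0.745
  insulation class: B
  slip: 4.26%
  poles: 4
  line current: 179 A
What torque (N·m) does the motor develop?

539 N·m

P_in = √3·V·I·cosφ = 1.732 × 415 × 179 × 0.745 = 95853 W
P_out = η·P_in = 0.845 × 95853 = 80996 W
n_s = 120×50/4 = 1500 rpm; n = 1500×(1−0.0426) = 1436 rpm
ω = 2π×1436/60 = 150.4 rad/s
τ = P_out/ω = 80996/150.4 = 539 N·m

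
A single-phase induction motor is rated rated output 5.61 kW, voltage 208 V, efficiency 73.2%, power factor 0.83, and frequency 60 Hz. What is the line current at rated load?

44.4 A

P_out = 5.61 kW = 5610 W
P_in = P_out / η = 5610 / 0.732 = 7664 W
I = P_in / (V·cosφ) = 7664 / (208 × 0.83) = 44.4 A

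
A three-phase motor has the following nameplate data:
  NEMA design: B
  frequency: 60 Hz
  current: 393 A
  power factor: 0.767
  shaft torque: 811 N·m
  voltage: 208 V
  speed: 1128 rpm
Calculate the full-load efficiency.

ω = 2π × 1128/60 = 118.1 rad/s; P_out = τω = 811 × 118.1 = 95779 W
P_in = √3·V_L·I_L·cosφ = 1.732 × 208 × 393 × 0.767 = 108592 W
η = P_out / P_in = 95779 / 108592 = 0.882 = 88.2%

88.2 %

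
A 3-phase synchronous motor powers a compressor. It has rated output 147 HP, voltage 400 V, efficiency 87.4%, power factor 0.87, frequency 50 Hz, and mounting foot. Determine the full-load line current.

208 A

P_out = 147 × 746 = 109662 W
P_in = P_out / η = 109662 / 0.874 = 125471 W
I_L = P_in / (√3·V_L·cosφ) = 125471 / (1.732 × 400 × 0.87) = 208 A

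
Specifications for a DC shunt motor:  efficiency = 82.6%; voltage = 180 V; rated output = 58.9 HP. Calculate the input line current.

296 A

P_out = 58.9 × 746 = 43939 W
P_in = P_out / η = 43939 / 0.826 = 53195 W
I = P_in / V = 53195 / 180 = 296 A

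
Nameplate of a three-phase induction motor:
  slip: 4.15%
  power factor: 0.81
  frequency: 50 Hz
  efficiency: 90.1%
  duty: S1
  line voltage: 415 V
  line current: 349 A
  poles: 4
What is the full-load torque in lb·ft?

P_in = √3·V·I·cosφ = 1.732 × 415 × 349 × 0.81 = 203192 W
P_out = η·P_in = 0.901 × 203192 = 183076 W
n_s = 120×50/4 = 1500 rpm; n = 1500×(1−0.0415) = 1438 rpm
ω = 2π×1438/60 = 150.6 rad/s
τ = P_out/ω = 183076/150.6 = 1216 N·m
In lb·ft: 1216/1.356 = 897 lb·ft

897 lb·ft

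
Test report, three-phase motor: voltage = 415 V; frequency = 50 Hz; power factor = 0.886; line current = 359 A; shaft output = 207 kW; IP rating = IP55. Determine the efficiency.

90.5 %

P_out = 207 kW = 207000 W
P_in = √3·V_L·I_L·cosφ = 1.732 × 415 × 359 × 0.886 = 228625 W
η = P_out / P_in = 207000 / 228625 = 0.905 = 90.5%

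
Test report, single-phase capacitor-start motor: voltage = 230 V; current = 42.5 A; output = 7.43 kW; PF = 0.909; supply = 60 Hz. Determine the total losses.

1.46 kW

P_in = V·I·cosφ = 230×42.5×0.909 = 8885 W
P_out = 7430 W
Losses = P_in − P_out = 8885 − 7430 = 1455 W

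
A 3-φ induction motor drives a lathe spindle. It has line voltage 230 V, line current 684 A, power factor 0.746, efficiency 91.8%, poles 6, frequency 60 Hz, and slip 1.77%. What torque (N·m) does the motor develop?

1510 N·m

P_in = √3·V·I·cosφ = 1.732 × 230 × 684 × 0.746 = 203269 W
P_out = η·P_in = 0.918 × 203269 = 186601 W
n_s = 120×60/6 = 1200 rpm; n = 1200×(1−0.0177) = 1179 rpm
ω = 2π×1179/60 = 123.5 rad/s
τ = P_out/ω = 186601/123.5 = 1510 N·m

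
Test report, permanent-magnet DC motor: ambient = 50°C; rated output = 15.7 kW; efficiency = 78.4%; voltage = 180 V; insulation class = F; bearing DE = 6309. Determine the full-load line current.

111 A

P_out = 15.7 kW = 15700 W
P_in = P_out / η = 15700 / 0.784 = 20026 W
I = P_in / V = 20026 / 180 = 111 A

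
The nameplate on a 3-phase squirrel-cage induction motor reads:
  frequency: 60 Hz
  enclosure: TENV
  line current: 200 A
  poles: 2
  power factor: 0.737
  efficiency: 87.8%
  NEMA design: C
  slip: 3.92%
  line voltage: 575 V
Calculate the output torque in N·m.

P_in = √3·V·I·cosφ = 1.732 × 575 × 200 × 0.737 = 146796 W
P_out = η·P_in = 0.878 × 146796 = 128887 W
n_s = 120×60/2 = 3600 rpm; n = 3600×(1−0.0392) = 3459 rpm
ω = 2π×3459/60 = 362.2 rad/s
τ = P_out/ω = 128887/362.2 = 356 N·m

356 N·m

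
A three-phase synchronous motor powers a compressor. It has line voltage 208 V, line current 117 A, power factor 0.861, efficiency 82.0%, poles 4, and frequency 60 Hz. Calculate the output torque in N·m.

158 N·m

P_in = √3·V·I·cosφ = 1.732 × 208 × 117 × 0.861 = 36291 W
P_out = η·P_in = 0.82 × 36291 = 29759 W
n = n_s = 120×60/4 = 1800 rpm (synchronous)
ω = 2π×1800/60 = 188.5 rad/s
τ = P_out/ω = 29759/188.5 = 158 N·m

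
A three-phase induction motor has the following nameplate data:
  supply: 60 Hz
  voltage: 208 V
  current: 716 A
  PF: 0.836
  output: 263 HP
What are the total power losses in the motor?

P_in = √3·V·I·cosφ = 1.732×208×716×0.836 = 215641 W
P_out = 263×746 = 196198 W
Losses = P_in − P_out = 215641 − 196198 = 19443 W

19.4 kW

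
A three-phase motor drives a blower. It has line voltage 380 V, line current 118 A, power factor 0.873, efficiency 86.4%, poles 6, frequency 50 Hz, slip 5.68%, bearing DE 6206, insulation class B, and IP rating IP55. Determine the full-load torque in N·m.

P_in = √3·V·I·cosφ = 1.732 × 380 × 118 × 0.873 = 67800 W
P_out = η·P_in = 0.864 × 67800 = 58579 W
n_s = 120×50/6 = 1000 rpm; n = 1000×(1−0.0568) = 943 rpm
ω = 2π×943/60 = 98.75 rad/s
τ = P_out/ω = 58579/98.75 = 593 N·m

593 N·m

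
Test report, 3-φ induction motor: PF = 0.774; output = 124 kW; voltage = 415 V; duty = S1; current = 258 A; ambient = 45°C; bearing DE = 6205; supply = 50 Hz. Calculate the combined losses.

P_in = √3·V·I·cosφ = 1.732×415×258×0.774 = 143535 W
P_out = 124000 W
Losses = P_in − P_out = 143535 − 124000 = 19535 W

19500 W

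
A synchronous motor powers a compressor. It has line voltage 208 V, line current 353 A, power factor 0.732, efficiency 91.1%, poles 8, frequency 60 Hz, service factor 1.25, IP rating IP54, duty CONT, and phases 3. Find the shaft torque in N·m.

900 N·m

P_in = √3·V·I·cosφ = 1.732 × 208 × 353 × 0.732 = 93089 W
P_out = η·P_in = 0.911 × 93089 = 84804 W
n = n_s = 120×60/8 = 900 rpm (synchronous)
ω = 2π×900/60 = 94.25 rad/s
τ = P_out/ω = 84804/94.25 = 900 N·m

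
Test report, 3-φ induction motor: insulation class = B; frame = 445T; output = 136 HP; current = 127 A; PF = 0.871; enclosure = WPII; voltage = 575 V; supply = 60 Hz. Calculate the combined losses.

P_in = √3·V·I·cosφ = 1.732×575×127×0.871 = 110163 W
P_out = 136×746 = 101456 W
Losses = P_in − P_out = 110163 − 101456 = 8707 W

8710 W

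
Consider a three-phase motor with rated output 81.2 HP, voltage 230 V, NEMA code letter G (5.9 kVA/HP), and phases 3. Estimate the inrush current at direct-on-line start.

S_LR = 5.9 × 81.2 = 479.08 kVA
I_LR = S_LR/(√3·V_L) = 479080/(1.732×230) = 1200 A

1200 A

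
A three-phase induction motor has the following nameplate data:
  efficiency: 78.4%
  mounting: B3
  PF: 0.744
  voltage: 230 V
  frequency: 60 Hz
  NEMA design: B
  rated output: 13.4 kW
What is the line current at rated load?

57.7 A

P_out = 13.4 kW = 13400 W
P_in = P_out / η = 13400 / 0.784 = 17092 W
I_L = P_in / (√3·V_L·cosφ) = 17092 / (1.732 × 230 × 0.744) = 57.7 A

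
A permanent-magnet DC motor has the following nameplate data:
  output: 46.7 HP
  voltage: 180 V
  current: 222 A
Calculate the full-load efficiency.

87.2 %

P_out = 46.7 × 746 = 34838 W
P_in = V·I = 180 × 222 = 39960 W
η = P_out / P_in = 34838 / 39960 = 0.872 = 87.2%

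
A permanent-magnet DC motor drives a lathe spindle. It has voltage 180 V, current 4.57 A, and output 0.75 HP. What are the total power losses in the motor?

263 W

P_in = V·I = 180×4.57 = 823 W
P_out = 0.75×746 = 560 W
Losses = P_in − P_out = 823 − 560 = 263 W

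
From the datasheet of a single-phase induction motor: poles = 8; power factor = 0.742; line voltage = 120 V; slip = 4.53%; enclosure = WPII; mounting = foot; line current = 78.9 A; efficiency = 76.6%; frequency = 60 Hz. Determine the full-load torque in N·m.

59.8 N·m

P_in = V·I·cosφ = 120 × 78.9 × 0.742 = 7025 W
P_out = η·P_in = 0.766 × 7025 = 5381 W
n_s = 120×60/8 = 900 rpm; n = 900×(1−0.0453) = 859 rpm
ω = 2π×859/60 = 89.95 rad/s
τ = P_out/ω = 5381/89.95 = 59.8 N·m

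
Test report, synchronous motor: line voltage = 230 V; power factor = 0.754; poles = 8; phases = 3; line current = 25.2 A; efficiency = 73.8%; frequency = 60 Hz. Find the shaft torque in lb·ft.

P_in = √3·V·I·cosφ = 1.732 × 230 × 25.2 × 0.754 = 7569 W
P_out = η·P_in = 0.738 × 7569 = 5586 W
n = n_s = 120×60/8 = 900 rpm (synchronous)
ω = 2π×900/60 = 94.25 rad/s
τ = P_out/ω = 5586/94.25 = 59.27 N·m
In lb·ft: 59.27/1.356 = 43.7 lb·ft

43.7 lb·ft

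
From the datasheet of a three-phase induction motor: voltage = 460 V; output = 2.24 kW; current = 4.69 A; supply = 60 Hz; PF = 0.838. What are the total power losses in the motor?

891 W

P_in = √3·V·I·cosφ = 1.732×460×4.69×0.838 = 3131 W
P_out = 2240 W
Losses = P_in − P_out = 3131 − 2240 = 891 W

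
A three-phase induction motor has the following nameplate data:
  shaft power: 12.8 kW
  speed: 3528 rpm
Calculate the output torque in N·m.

34.6 N·m

ω = 2π × 3528/60 = 369.5 rad/s
τ = P/ω = 12800/369.5 = 34.6 N·m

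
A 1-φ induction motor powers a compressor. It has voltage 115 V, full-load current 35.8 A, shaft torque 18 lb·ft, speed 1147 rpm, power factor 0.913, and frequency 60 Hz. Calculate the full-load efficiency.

τ = 18 lb·ft × 1.356 = 24.41 N·m
ω = 2π × 1147/60 = 120.1 rad/s; P_out = τω = 24.41 × 120.1 = 2932 W
P_in = V·I·cosφ = 115 × 35.8 × 0.913 = 3759 W
η = P_out / P_in = 2932 / 3759 = 0.780 = 78.0%

78.0 %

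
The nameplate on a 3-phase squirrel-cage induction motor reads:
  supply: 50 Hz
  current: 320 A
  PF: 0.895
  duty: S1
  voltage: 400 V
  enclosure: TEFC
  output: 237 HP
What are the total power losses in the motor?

21.6 kW

P_in = √3·V·I·cosφ = 1.732×400×320×0.895 = 198418 W
P_out = 237×746 = 176802 W
Losses = P_in − P_out = 198418 − 176802 = 21616 W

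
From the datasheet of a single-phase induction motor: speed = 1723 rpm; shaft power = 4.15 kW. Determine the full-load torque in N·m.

23 N·m

ω = 2π × 1723/60 = 180.4 rad/s
τ = P/ω = 4150/180.4 = 23 N·m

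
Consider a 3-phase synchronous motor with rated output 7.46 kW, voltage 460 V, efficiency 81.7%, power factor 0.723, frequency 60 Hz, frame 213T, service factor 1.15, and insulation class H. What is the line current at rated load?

15.9 A

P_out = 7.46 kW = 7460 W
P_in = P_out / η = 7460 / 0.817 = 9131 W
I_L = P_in / (√3·V_L·cosφ) = 9131 / (1.732 × 460 × 0.723) = 15.9 A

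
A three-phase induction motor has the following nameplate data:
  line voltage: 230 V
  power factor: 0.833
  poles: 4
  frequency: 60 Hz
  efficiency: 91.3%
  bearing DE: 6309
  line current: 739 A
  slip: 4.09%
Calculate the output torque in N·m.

P_in = √3·V·I·cosφ = 1.732 × 230 × 739 × 0.833 = 245225 W
P_out = η·P_in = 0.913 × 245225 = 223890 W
n_s = 120×60/4 = 1800 rpm; n = 1800×(1−0.0409) = 1726 rpm
ω = 2π×1726/60 = 180.7 rad/s
τ = P_out/ω = 223890/180.7 = 1240 N·m

1240 N·m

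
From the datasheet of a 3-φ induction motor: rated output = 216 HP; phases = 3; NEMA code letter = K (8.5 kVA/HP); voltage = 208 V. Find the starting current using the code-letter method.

S_LR = 8.5 × 216 = 1836 kVA
I_LR = S_LR/(√3·V_L) = 1836000/(1.732×208) = 5100 A

5100 A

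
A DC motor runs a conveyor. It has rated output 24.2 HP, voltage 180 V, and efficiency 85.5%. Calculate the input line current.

P_out = 24.2 × 746 = 18053 W
P_in = P_out / η = 18053 / 0.855 = 21115 W
I = P_in / V = 21115 / 180 = 117 A

117 A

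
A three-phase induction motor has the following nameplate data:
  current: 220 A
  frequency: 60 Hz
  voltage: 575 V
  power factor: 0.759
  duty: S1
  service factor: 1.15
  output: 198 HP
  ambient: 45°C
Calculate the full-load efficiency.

P_out = 198 × 746 = 147708 W
P_in = √3·V_L·I_L·cosφ = 1.732 × 575 × 220 × 0.759 = 166295 W
η = P_out / P_in = 147708 / 166295 = 0.888 = 88.8%

88.8 %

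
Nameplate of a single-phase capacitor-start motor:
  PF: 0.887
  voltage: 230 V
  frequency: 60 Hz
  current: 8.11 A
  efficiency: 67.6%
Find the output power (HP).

P_in = V·I·cosφ = 230 × 8.11 × 0.887 = 1655 W
P_out = η·P_in = 0.676 × 1655 = 1119 W
= 1119/746 = 1.5 HP

1.5 HP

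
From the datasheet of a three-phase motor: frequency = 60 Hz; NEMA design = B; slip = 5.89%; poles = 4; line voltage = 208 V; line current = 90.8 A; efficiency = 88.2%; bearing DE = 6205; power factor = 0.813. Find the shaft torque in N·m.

132 N·m

P_in = √3·V·I·cosφ = 1.732 × 208 × 90.8 × 0.813 = 26594 W
P_out = η·P_in = 0.882 × 26594 = 23456 W
n_s = 120×60/4 = 1800 rpm; n = 1800×(1−0.0589) = 1694 rpm
ω = 2π×1694/60 = 177.4 rad/s
τ = P_out/ω = 23456/177.4 = 132 N·m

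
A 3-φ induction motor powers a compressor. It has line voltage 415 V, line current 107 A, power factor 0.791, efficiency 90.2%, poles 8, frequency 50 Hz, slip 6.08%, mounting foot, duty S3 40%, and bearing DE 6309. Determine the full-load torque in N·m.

744 N·m

P_in = √3·V·I·cosφ = 1.732 × 415 × 107 × 0.791 = 60835 W
P_out = η·P_in = 0.902 × 60835 = 54873 W
n_s = 120×50/8 = 750 rpm; n = 750×(1−0.0608) = 704 rpm
ω = 2π×704/60 = 73.72 rad/s
τ = P_out/ω = 54873/73.72 = 744 N·m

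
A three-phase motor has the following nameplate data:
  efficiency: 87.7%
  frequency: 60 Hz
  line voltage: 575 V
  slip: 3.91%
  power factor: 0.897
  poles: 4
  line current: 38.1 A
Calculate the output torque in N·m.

165 N·m

P_in = √3·V·I·cosφ = 1.732 × 575 × 38.1 × 0.897 = 34036 W
P_out = η·P_in = 0.877 × 34036 = 29850 W
n_s = 120×60/4 = 1800 rpm; n = 1800×(1−0.0391) = 1730 rpm
ω = 2π×1730/60 = 181.2 rad/s
τ = P_out/ω = 29850/181.2 = 165 N·m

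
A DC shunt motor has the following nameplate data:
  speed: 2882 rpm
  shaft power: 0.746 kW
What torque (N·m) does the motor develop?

2.47 N·m

ω = 2π × 2882/60 = 301.8 rad/s
τ = P/ω = 746/301.8 = 2.47 N·m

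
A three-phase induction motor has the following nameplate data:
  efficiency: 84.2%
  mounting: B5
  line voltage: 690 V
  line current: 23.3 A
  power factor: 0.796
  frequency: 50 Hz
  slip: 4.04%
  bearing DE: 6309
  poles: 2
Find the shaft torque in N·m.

P_in = √3·V·I·cosφ = 1.732 × 690 × 23.3 × 0.796 = 22165 W
P_out = η·P_in = 0.842 × 22165 = 18663 W
n_s = 120×50/2 = 3000 rpm; n = 3000×(1−0.0404) = 2879 rpm
ω = 2π×2879/60 = 301.5 rad/s
τ = P_out/ω = 18663/301.5 = 61.9 N·m

61.9 N·m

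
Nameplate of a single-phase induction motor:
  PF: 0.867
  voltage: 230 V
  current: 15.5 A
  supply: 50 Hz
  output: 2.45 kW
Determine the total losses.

641 W

P_in = V·I·cosφ = 230×15.5×0.867 = 3091 W
P_out = 2450 W
Losses = P_in − P_out = 3091 − 2450 = 641 W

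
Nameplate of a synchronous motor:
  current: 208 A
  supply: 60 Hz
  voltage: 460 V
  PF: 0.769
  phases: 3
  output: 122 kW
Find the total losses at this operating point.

P_in = √3·V·I·cosφ = 1.732×460×208×0.769 = 127437 W
P_out = 122000 W
Losses = P_in − P_out = 127437 − 122000 = 5437 W

5440 W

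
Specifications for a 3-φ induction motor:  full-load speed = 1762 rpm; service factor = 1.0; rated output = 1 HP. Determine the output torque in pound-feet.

P_out = 1 × 746 = 746 W
ω = 2π × 1762/60 = 184.5 rad/s
τ = P_out/ω = 746/184.5 = 4.043 N·m
In lb·ft: 4.043/1.356 = 2.98 lb·ft

2.98 lb·ft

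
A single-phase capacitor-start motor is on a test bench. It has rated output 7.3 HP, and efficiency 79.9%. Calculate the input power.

P_out = 7.3 × 746 = 5446 W
P_in = P_out/η = 5446/0.799 = 6816 W = 6.82 kW

6.82 kW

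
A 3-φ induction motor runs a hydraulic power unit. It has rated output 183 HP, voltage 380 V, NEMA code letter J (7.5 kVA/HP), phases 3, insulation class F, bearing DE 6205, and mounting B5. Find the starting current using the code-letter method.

S_LR = 7.5 × 183 = 1372.5 kVA
I_LR = S_LR/(√3·V_L) = 1372500/(1.732×380) = 2090 A

2090 A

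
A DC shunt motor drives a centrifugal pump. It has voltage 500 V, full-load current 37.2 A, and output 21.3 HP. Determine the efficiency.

P_out = 21.3 × 746 = 15890 W
P_in = V·I = 500 × 37.2 = 18600 W
η = P_out / P_in = 15890 / 18600 = 0.854 = 85.4%

85.4 %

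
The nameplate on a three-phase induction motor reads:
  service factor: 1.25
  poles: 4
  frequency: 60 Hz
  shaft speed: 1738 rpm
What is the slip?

3.44 %

n_s = 120f/p = 120×60/4 = 1800 rpm
s = (n_s − n)/n_s = (1800 − 1738)/1800 = 0.0344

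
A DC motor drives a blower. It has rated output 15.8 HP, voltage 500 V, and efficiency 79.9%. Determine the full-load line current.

29.5 A

P_out = 15.8 × 746 = 11787 W
P_in = P_out / η = 11787 / 0.799 = 14752 W
I = P_in / V = 14752 / 500 = 29.5 A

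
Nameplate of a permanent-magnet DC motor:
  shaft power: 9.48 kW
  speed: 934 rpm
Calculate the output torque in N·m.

ω = 2π × 934/60 = 97.81 rad/s
τ = P/ω = 9480/97.81 = 96.9 N·m

96.9 N·m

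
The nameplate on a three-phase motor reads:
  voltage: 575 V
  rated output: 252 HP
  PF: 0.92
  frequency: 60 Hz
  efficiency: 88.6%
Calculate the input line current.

232 A

P_out = 252 × 746 = 187992 W
P_in = P_out / η = 187992 / 0.886 = 212181 W
I_L = P_in / (√3·V_L·cosφ) = 212181 / (1.732 × 575 × 0.92) = 232 A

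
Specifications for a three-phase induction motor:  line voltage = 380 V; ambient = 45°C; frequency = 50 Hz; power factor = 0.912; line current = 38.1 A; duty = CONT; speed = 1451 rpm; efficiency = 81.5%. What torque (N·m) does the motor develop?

P_in = √3·V·I·cosφ = 1.732 × 380 × 38.1 × 0.912 = 22869 W
P_out = η·P_in = 0.815 × 22869 = 18638 W
n = 1451 rpm
ω = 2π×1451/60 = 151.9 rad/s
τ = P_out/ω = 18638/151.9 = 123 N·m

123 N·m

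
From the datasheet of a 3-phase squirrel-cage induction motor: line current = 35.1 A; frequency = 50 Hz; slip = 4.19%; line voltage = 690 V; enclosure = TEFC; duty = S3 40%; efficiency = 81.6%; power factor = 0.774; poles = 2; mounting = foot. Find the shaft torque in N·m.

P_in = √3·V·I·cosφ = 1.732 × 690 × 35.1 × 0.774 = 32467 W
P_out = η·P_in = 0.816 × 32467 = 26493 W
n_s = 120×50/2 = 3000 rpm; n = 3000×(1−0.0419) = 2874 rpm
ω = 2π×2874/60 = 301 rad/s
τ = P_out/ω = 26493/301 = 88 N·m

88 N·m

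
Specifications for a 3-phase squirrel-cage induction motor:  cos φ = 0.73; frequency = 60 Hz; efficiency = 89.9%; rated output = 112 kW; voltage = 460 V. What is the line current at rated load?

P_out = 112 kW = 112000 W
P_in = P_out / η = 112000 / 0.899 = 124583 W
I_L = P_in / (√3·V_L·cosφ) = 124583 / (1.732 × 460 × 0.73) = 214 A

214 A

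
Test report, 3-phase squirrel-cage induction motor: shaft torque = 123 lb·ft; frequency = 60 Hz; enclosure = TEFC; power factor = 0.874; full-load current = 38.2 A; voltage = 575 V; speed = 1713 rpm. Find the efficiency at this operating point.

τ = 123 lb·ft × 1.356 = 166.8 N·m
ω = 2π × 1713/60 = 179.4 rad/s; P_out = τω = 166.8 × 179.4 = 29924 W
P_in = √3·V_L·I_L·cosφ = 1.732 × 575 × 38.2 × 0.874 = 33250 W
η = P_out / P_in = 29924 / 33250 = 0.900 = 90.0%

90.0 %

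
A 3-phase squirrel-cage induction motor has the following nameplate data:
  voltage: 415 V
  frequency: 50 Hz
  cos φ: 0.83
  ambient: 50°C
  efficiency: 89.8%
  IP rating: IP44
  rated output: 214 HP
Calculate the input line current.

298 A

P_out = 214 × 746 = 159644 W
P_in = P_out / η = 159644 / 0.898 = 177777 W
I_L = P_in / (√3·V_L·cosφ) = 177777 / (1.732 × 415 × 0.83) = 298 A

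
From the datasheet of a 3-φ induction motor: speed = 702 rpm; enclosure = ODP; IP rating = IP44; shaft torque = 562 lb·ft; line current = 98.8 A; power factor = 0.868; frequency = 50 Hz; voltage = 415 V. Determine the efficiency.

90.9 %

τ = 562 lb·ft × 1.356 = 762.1 N·m
ω = 2π × 702/60 = 73.51 rad/s; P_out = τω = 762.1 × 73.51 = 56022 W
P_in = √3·V_L·I_L·cosφ = 1.732 × 415 × 98.8 × 0.868 = 61641 W
η = P_out / P_in = 56022 / 61641 = 0.909 = 90.9%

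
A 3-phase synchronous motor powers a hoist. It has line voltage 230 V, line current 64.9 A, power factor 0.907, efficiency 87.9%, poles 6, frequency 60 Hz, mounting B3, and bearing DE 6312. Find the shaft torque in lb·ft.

P_in = √3·V·I·cosφ = 1.732 × 230 × 64.9 × 0.907 = 23449 W
P_out = η·P_in = 0.879 × 23449 = 20612 W
n = n_s = 120×60/6 = 1200 rpm (synchronous)
ω = 2π×1200/60 = 125.7 rad/s
τ = P_out/ω = 20612/125.7 = 164 N·m
In lb·ft: 164/1.356 = 121 lb·ft

121 lb·ft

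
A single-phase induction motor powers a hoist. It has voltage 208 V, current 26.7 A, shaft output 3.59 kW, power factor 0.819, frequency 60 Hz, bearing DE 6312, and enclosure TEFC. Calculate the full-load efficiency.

78.9 %

P_out = 3.59 kW = 3590 W
P_in = V·I·cosφ = 208 × 26.7 × 0.819 = 4548 W
η = P_out / P_in = 3590 / 4548 = 0.789 = 78.9%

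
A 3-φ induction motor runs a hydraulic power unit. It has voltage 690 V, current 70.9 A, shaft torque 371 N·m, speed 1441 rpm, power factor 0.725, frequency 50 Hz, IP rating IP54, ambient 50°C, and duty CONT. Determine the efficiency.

ω = 2π × 1441/60 = 150.9 rad/s; P_out = τω = 371 × 150.9 = 55984 W
P_in = √3·V_L·I_L·cosφ = 1.732 × 690 × 70.9 × 0.725 = 61430 W
η = P_out / P_in = 55984 / 61430 = 0.911 = 91.1%

91.1 %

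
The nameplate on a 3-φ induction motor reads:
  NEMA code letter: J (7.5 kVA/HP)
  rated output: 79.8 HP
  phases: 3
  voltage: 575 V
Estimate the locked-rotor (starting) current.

S_LR = 7.5 × 79.8 = 598.5 kVA
I_LR = S_LR/(√3·V_L) = 598500/(1.732×575) = 601 A

601 A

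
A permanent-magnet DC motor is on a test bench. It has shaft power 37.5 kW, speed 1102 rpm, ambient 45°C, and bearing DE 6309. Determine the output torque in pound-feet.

240 lb·ft

ω = 2π × 1102/60 = 115.4 rad/s
τ = P/ω = 37500/115.4 = 325 N·m
In lb·ft: 325/1.356 = 240 lb·ft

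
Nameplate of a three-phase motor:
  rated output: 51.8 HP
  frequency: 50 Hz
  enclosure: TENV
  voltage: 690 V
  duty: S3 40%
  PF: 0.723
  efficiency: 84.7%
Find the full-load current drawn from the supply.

52.8 A

P_out = 51.8 × 746 = 38643 W
P_in = P_out / η = 38643 / 0.847 = 45623 W
I_L = P_in / (√3·V_L·cosφ) = 45623 / (1.732 × 690 × 0.723) = 52.8 A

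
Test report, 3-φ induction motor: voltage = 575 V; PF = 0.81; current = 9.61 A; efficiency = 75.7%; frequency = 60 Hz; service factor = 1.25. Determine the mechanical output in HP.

P_in = √3·V·I·cosφ = 1.732 × 575 × 9.61 × 0.81 = 7752 W
P_out = η·P_in = 0.757 × 7752 = 5868 W
= 5868/746 = 7.87 HP

7.87 HP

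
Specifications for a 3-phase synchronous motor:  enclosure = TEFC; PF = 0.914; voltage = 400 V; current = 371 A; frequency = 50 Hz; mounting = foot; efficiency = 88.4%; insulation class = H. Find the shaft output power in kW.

208 kW

P_in = √3·V·I·cosφ = 1.732 × 400 × 371 × 0.914 = 234924 W
P_out = η·P_in = 0.884 × 234924 = 207673 W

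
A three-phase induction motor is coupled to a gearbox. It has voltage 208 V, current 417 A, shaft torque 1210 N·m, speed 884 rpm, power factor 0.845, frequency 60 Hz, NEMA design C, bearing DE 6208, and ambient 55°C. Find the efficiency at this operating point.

88.2 %

ω = 2π × 884/60 = 92.57 rad/s; P_out = τω = 1210 × 92.57 = 112010 W
P_in = √3·V_L·I_L·cosφ = 1.732 × 208 × 417 × 0.845 = 126942 W
η = P_out / P_in = 112010 / 126942 = 0.882 = 88.2%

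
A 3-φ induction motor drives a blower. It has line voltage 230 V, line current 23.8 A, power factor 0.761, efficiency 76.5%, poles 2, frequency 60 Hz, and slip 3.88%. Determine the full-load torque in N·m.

15.2 N·m

P_in = √3·V·I·cosφ = 1.732 × 230 × 23.8 × 0.761 = 7215 W
P_out = η·P_in = 0.765 × 7215 = 5519 W
n_s = 120×60/2 = 3600 rpm; n = 3600×(1−0.0388) = 3460 rpm
ω = 2π×3460/60 = 362.3 rad/s
τ = P_out/ω = 5519/362.3 = 15.2 N·m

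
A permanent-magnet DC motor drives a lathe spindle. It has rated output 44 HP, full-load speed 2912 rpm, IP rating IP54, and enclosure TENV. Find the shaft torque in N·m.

P_out = 44 × 746 = 32824 W
ω = 2π × 2912/60 = 304.9 rad/s
τ = P_out/ω = 32824/304.9 = 108 N·m

108 N·m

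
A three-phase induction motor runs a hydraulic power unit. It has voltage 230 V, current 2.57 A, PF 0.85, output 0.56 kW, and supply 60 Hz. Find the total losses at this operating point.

P_in = √3·V·I·cosφ = 1.732×230×2.57×0.85 = 870 W
P_out = 560 W
Losses = P_in − P_out = 870 − 560 = 310 W

310 W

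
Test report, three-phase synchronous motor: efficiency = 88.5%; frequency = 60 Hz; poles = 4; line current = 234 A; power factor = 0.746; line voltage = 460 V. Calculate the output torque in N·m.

653 N·m

P_in = √3·V·I·cosφ = 1.732 × 460 × 234 × 0.746 = 139079 W
P_out = η·P_in = 0.885 × 139079 = 123085 W
n = n_s = 120×60/4 = 1800 rpm (synchronous)
ω = 2π×1800/60 = 188.5 rad/s
τ = P_out/ω = 123085/188.5 = 653 N·m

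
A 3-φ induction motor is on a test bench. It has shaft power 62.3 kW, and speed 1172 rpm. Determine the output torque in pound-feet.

374 lb·ft

ω = 2π × 1172/60 = 122.7 rad/s
τ = P/ω = 62300/122.7 = 507.7 N·m
In lb·ft: 507.7/1.356 = 374 lb·ft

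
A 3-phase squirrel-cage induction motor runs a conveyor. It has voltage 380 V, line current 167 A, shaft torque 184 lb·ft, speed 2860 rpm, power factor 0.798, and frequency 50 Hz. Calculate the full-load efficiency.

85.2 %

τ = 184 lb·ft × 1.356 = 249.5 N·m
ω = 2π × 2860/60 = 299.5 rad/s; P_out = τω = 249.5 × 299.5 = 74725 W
P_in = √3·V_L·I_L·cosφ = 1.732 × 380 × 167 × 0.798 = 87710 W
η = P_out / P_in = 74725 / 87710 = 0.852 = 85.2%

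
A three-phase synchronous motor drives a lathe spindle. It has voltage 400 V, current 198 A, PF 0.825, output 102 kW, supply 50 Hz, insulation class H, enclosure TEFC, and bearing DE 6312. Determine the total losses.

P_in = √3·V·I·cosφ = 1.732×400×198×0.825 = 113169 W
P_out = 102000 W
Losses = P_in − P_out = 113169 − 102000 = 11169 W

11.2 kW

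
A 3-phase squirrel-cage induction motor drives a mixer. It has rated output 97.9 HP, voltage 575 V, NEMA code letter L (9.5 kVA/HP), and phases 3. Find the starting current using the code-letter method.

934 A

S_LR = 9.5 × 97.9 = 930.05 kVA
I_LR = S_LR/(√3·V_L) = 930050/(1.732×575) = 934 A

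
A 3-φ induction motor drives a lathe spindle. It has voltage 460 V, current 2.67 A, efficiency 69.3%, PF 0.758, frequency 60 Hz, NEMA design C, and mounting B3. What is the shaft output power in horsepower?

1.5 HP

P_in = √3·V·I·cosφ = 1.732 × 460 × 2.67 × 0.758 = 1612 W
P_out = η·P_in = 0.693 × 1612 = 1117 W
= 1117/746 = 1.5 HP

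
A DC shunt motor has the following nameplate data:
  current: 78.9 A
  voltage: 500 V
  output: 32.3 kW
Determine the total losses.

P_in = V·I = 500×78.9 = 39450 W
P_out = 32300 W
Losses = P_in − P_out = 39450 − 32300 = 7150 W

7150 W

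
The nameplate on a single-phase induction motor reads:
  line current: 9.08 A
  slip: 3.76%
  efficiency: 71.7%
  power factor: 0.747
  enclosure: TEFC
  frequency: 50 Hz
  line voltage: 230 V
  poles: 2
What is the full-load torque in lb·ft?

P_in = V·I·cosφ = 230 × 9.08 × 0.747 = 1560 W
P_out = η·P_in = 0.717 × 1560 = 1119 W
n_s = 120×50/2 = 3000 rpm; n = 3000×(1−0.0376) = 2887 rpm
ω = 2π×2887/60 = 302.3 rad/s
τ = P_out/ω = 1119/302.3 = 3.702 N·m
In lb·ft: 3.702/1.356 = 2.73 lb·ft

2.73 lb·ft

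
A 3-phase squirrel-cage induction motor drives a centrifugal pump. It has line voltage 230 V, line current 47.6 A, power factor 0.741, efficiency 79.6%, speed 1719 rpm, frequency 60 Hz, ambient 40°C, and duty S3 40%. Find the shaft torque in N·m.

P_in = √3·V·I·cosφ = 1.732 × 230 × 47.6 × 0.741 = 14051 W
P_out = η·P_in = 0.796 × 14051 = 11185 W
n = 1719 rpm
ω = 2π×1719/60 = 180 rad/s
τ = P_out/ω = 11185/180 = 62.1 N·m

62.1 N·m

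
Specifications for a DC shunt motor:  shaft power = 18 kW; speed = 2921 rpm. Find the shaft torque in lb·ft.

ω = 2π × 2921/60 = 305.9 rad/s
τ = P/ω = 18000/305.9 = 58.84 N·m
In lb·ft: 58.84/1.356 = 43.4 lb·ft

43.4 lb·ft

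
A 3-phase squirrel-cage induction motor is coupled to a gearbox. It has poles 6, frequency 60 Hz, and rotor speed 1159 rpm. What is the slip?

n_s = 120f/p = 120×60/6 = 1200 rpm
s = (n_s − n)/n_s = (1200 − 1159)/1200 = 0.0342

3.42 %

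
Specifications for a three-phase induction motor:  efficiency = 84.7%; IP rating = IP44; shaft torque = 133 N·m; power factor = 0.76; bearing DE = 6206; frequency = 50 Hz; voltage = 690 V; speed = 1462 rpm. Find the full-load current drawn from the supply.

26.5 A

ω = 2π×1462/60 = 153.1 rad/s; P_out = τω = 133 × 153.1 = 20362 W
P_in = P_out / η = 20362 / 0.847 = 24040 W
I_L = P_in / (√3·V_L·cosφ) = 24040 / (1.732 × 690 × 0.76) = 26.5 A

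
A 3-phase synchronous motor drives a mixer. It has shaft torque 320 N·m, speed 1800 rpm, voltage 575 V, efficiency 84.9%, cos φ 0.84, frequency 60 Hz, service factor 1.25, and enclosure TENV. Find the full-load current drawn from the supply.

84.9 A

ω = 2π×1800/60 = 188.5 rad/s; P_out = τω = 320 × 188.5 = 60320 W
P_in = P_out / η = 60320 / 0.849 = 71048 W
I_L = P_in / (√3·V_L·cosφ) = 71048 / (1.732 × 575 × 0.84) = 84.9 A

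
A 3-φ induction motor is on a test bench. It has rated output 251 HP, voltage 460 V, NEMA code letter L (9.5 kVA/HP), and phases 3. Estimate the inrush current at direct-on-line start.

S_LR = 9.5 × 251 = 2384.5 kVA
I_LR = S_LR/(√3·V_L) = 2384500/(1.732×460) = 2990 A

2990 A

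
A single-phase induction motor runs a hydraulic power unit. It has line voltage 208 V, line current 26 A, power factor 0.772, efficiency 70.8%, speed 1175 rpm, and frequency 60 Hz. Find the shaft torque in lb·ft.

17.7 lb·ft

P_in = V·I·cosφ = 208 × 26 × 0.772 = 4175 W
P_out = η·P_in = 0.708 × 4175 = 2956 W
n = 1175 rpm
ω = 2π×1175/60 = 123 rad/s
τ = P_out/ω = 2956/123 = 24.03 N·m
In lb·ft: 24.03/1.356 = 17.7 lb·ft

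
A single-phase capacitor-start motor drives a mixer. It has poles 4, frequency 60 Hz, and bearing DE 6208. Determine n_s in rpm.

n_s = 120f/p = 120×60/4 = 1800 rpm

1800 rpm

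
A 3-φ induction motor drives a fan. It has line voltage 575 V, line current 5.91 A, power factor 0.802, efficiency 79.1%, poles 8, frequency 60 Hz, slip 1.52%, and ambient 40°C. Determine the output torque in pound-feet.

P_in = √3·V·I·cosφ = 1.732 × 575 × 5.91 × 0.802 = 4720 W
P_out = η·P_in = 0.791 × 4720 = 3734 W
n_s = 120×60/8 = 900 rpm; n = 900×(1−0.0152) = 886 rpm
ω = 2π×886/60 = 92.78 rad/s
τ = P_out/ω = 3734/92.78 = 40.25 N·m
In lb·ft: 40.25/1.356 = 29.7 lb·ft

29.7 lb·ft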